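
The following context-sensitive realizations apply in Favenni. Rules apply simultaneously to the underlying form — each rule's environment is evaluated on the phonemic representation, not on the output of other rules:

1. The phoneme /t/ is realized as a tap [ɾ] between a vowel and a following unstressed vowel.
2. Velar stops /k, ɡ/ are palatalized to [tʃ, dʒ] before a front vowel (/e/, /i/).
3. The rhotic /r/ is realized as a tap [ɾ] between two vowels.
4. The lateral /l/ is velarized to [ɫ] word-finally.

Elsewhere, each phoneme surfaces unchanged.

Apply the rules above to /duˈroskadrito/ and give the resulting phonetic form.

/d/ (word-initial) is unaffected → [d].
/u/ (between /d/ and /r/) is unaffected → [u].
/r/ — between /u/ and /o/, between two vowels — surfaces as [ɾ] (rule 3).
/o/ (between /r/ and /s/) is unaffected → [o].
/s/ — not in any rule's target class → [s].
/k/ (between /s/ and /a/) fails the environment for rule 2, so it stays [k].
/a/ (between /k/ and /d/) is unaffected → [a].
/d/ (between /a/ and /r/) is unaffected → [d].
/r/ — between /d/ and /i/; rule 3 does not apply here → [r].
/i/ stays [i].
/t/ (between /i/ and /o/): between a vowel and a following unstressed vowel, so rule 1 applies → [ɾ].
/o/ (word-final) is unaffected → [o].

[duˈɾoskadriɾo]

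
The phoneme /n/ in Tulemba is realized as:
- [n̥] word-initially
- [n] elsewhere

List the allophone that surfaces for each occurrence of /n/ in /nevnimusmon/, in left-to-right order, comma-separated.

Occurrence 1 (position 1): word-initially → [n̥].
Occurrence 2 (position 4): no conditioning environment matches → elsewhere allophone [n].
Occurrence 3 (position 11): no conditioning environment matches → elsewhere allophone [n].

[n̥], [n], [n]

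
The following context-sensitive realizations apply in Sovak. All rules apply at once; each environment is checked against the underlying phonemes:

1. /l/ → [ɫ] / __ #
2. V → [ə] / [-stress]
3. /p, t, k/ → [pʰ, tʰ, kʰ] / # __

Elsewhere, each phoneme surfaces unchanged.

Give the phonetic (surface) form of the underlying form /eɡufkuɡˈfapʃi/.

[əɡəfkəɡˈfapʃə]

/e/ meets the environment for rule 2 (in an unstressed syllable) → [ə].
/ɡ/ (between /e/ and /u/) is unaffected → [ɡ].
/u/ (between /ɡ/ and /f/) occurs in an unstressed syllable → [ə] by rule 2.
/f/ (between /u/ and /k/) is unaffected → [f].
/k/ (between /f/ and /u/) is in the target of rule 3 but the environment (word-initially) is not met → [k].
Rule 2 applies to /u/ (between /k/ and /ɡ/: in an unstressed syllable) → [ə].
/ɡ/ (between /u/ and /f/) is unaffected → [ɡ].
/f/ stays [f].
/a/ (between /f/ and /p/): rule 2 targets it, but not in an unstressed syllable → unchanged [a].
/p/ — between /a/ and /ʃ/; rule 3 does not apply here → [p].
/ʃ/ stays [ʃ].
/i/ — word-final, in an unstressed syllable — surfaces as [ə] (rule 2).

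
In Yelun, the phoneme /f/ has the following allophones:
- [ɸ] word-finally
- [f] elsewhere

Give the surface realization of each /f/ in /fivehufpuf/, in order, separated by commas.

[f], [f], [ɸ]

Occurrence 1 (position 1): no conditioning environment matches → elsewhere allophone [f].
Occurrence 2 (position 7): no conditioning environment matches → elsewhere allophone [f].
Occurrence 3 (position 10): word-finally → [ɸ].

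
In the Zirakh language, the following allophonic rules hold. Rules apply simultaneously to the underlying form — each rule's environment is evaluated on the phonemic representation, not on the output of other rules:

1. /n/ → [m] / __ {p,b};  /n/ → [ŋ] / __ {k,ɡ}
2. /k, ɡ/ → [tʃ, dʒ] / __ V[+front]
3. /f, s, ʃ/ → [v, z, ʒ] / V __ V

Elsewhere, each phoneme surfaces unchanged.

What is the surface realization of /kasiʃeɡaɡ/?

/k/ (word-initial) is in the target of rule 2 but the environment (before a front vowel) is not met → [k].
/s/ meets the environment for rule 3 (between two vowels) → [z].
/ʃ/ (between /i/ and /e/): between two vowels, so rule 3 applies → [ʒ].
/ɡ/ (between /e/ and /a/) fails the environment for rule 2, so it stays [ɡ].
/ɡ/ (word-final) is in the target of rule 2 but the environment (before a front vowel) is not met → [ɡ].

[kaziʒeɡaɡ]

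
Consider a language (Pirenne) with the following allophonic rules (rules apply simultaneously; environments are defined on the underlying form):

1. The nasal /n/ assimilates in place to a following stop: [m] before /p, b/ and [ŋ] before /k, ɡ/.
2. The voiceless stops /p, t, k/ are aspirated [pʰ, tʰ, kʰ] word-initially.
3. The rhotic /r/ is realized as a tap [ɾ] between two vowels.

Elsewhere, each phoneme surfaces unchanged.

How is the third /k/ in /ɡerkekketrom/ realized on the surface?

[k]

/k/ (between /k/ and /e/) is in the target of rule 2 but the environment (word-initially) is not met → [k].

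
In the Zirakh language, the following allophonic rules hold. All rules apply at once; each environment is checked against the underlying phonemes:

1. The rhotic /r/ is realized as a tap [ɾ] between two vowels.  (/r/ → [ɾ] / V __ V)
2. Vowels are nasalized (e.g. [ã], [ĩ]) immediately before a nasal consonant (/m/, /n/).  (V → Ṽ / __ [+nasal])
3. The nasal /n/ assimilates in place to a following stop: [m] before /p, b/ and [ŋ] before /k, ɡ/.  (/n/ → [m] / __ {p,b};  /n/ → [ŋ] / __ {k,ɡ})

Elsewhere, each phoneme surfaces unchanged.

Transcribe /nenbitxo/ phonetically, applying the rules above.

[nẽmbitxo]

/n/ (word-initial) fails the environment for rule 3, so it stays [n].
/e/ meets the environment for rule 2 (before a nasal consonant) → [ẽ].
/n/ meets the environment for rule 3 (before a labial or velar stop) → [m].
/i/ (between /b/ and /t/) is in the target of rule 2 but the environment (before a nasal consonant) is not met → [i].
/o/ (word-final): rule 2 targets it, but not before a nasal consonant → unchanged [o].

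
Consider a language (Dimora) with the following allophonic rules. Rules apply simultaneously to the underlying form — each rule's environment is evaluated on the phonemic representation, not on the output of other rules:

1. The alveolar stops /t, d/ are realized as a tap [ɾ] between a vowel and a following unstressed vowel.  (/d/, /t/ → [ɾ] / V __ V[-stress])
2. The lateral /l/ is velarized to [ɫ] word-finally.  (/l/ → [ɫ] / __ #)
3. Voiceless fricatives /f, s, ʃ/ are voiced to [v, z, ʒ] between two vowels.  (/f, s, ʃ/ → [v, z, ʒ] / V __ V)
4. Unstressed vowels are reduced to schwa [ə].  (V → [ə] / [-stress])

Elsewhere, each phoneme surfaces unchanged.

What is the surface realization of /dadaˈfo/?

/d/ (word-initial) is in the target of rule 1 but the environment (between a vowel and a following unstressed vowel) is not met → [d].
/a/ — between /d/ and /d/, in an unstressed syllable — surfaces as [ə] (rule 4).
Rule 1 applies to /d/ (between /a/ and /a/: between a vowel and a following unstressed vowel) → [ɾ].
/a/ — between /d/ and /f/, in an unstressed syllable — surfaces as [ə] (rule 4).
/f/ — between /a/ and /o/, between two vowels — surfaces as [v] (rule 3).
/o/ (word-final) fails the environment for rule 4, so it stays [o].

[dəɾəˈvo]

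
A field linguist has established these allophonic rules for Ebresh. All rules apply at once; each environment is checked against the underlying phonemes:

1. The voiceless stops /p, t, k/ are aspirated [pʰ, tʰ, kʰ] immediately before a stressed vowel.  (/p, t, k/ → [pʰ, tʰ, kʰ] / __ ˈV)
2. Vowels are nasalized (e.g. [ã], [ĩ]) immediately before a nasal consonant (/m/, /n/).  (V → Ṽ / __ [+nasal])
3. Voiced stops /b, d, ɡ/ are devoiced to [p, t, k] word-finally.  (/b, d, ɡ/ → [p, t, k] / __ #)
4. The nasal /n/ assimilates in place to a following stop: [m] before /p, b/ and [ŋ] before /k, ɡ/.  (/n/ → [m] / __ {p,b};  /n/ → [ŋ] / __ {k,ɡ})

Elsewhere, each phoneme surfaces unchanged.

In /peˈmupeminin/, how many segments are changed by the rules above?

Segments that undergo a rule: /e/ → [ẽ] (rule 2); /e/ → [ẽ] (rule 2); /i/ → [ĩ] (rule 2); /i/ → [ĩ] (rule 2).
All other segments surface unchanged.

4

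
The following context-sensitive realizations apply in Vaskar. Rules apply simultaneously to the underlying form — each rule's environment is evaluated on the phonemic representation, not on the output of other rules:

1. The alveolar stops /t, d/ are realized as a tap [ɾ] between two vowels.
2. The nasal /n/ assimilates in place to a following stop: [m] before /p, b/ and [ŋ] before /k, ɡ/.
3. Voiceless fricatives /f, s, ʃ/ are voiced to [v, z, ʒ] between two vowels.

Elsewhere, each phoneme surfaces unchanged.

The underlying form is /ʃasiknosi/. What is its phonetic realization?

/ʃ/ (word-initial) fails the environment for rule 3, so it stays [ʃ].
/a/ — not in any rule's target class → [a].
/s/ meets the environment for rule 3 (between two vowels) → [z].
/i/ (between /s/ and /k/): no rule targets it → [i].
/k/ (between /i/ and /n/) is unaffected → [k].
/n/ (between /k/ and /o/) is in the target of rule 2 but the environment (before a labial or velar stop) is not met → [n].
/o/ stays [o].
Rule 3 applies to /s/ (between /o/ and /i/: between two vowels) → [z].
/i/ — not in any rule's target class → [i].

[ʃaziknozi]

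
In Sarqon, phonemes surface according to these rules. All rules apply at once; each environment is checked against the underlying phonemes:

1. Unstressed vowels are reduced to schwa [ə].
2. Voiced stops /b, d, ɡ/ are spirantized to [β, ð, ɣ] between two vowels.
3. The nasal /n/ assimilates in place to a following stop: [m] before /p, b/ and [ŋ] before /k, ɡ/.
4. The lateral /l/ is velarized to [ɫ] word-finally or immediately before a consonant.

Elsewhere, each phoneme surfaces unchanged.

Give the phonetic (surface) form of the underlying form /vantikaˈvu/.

/v/ stays [v].
/a/ — between /v/ and /n/, in an unstressed syllable — surfaces as [ə] (rule 1).
/n/ (between /a/ and /t/) fails the environment for rule 3, so it stays [n].
/t/ stays [t].
/i/ (between /t/ and /k/) occurs in an unstressed syllable → [ə] by rule 1.
/k/ — not in any rule's target class → [k].
/a/ — between /k/ and /v/, in an unstressed syllable — surfaces as [ə] (rule 1).
/v/ stays [v].
/u/ (word-final): rule 1 targets it, but not in an unstressed syllable → unchanged [u].

[vəntəkəˈvu]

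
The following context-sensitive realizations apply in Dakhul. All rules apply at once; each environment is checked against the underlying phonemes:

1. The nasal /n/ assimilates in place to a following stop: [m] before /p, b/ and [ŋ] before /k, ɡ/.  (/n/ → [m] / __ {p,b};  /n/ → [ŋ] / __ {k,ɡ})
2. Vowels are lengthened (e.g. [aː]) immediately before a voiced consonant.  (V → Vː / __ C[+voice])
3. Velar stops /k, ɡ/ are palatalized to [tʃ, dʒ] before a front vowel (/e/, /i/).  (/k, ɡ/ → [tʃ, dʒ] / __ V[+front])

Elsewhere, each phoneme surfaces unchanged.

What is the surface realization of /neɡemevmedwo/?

/n/ (word-initial) fails the environment for rule 1, so it stays [n].
Rule 2 applies to /e/ (between /n/ and /ɡ/: before a voiced consonant) → [eː].
/ɡ/ (between /e/ and /e/) occurs before a front vowel → [dʒ] by rule 3.
Rule 2 applies to /e/ (between /ɡ/ and /m/: before a voiced consonant) → [eː].
/m/ stays [m].
/e/ meets the environment for rule 2 (before a voiced consonant) → [eː].
/v/ (between /e/ and /m/) is unaffected → [v].
/m/ (between /v/ and /e/): no rule targets it → [m].
Rule 2 applies to /e/ (between /m/ and /d/: before a voiced consonant) → [eː].
/d/ (between /e/ and /w/): no rule targets it → [d].
/w/ (between /d/ and /o/) is unaffected → [w].
/o/ (word-final): rule 2 targets it, but not before a voiced consonant → unchanged [o].

[neːdʒeːmeːvmeːdwo]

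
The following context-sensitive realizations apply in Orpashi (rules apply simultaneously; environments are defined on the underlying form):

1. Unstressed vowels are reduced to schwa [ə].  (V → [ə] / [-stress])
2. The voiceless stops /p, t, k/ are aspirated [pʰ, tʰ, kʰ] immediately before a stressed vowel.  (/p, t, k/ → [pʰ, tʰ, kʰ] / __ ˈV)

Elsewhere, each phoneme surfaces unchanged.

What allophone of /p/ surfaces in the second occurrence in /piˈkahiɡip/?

/p/ (word-final) is in the target of rule 2 but the environment (immediately before a stressed vowel) is not met → [p].

[p]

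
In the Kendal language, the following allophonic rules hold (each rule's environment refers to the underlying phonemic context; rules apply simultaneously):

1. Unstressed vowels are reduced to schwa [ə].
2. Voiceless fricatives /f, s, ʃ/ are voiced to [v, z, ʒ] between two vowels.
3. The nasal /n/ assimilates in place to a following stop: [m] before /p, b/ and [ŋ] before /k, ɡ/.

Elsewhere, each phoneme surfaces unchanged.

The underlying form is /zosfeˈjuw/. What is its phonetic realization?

/z/ (word-initial): no rule targets it → [z].
/o/ (between /z/ and /s/): in an unstressed syllable, so rule 1 applies → [ə].
/s/ — between /o/ and /f/; rule 2 does not apply here → [s].
/f/ (between /s/ and /e/): rule 2 targets it, but not between two vowels → unchanged [f].
/e/ meets the environment for rule 1 (in an unstressed syllable) → [ə].
/j/ stays [j].
/u/ (between /j/ and /w/): rule 1 targets it, but not in an unstressed syllable → unchanged [u].
/w/ (word-final) is unaffected → [w].

[zəsfəˈjuw]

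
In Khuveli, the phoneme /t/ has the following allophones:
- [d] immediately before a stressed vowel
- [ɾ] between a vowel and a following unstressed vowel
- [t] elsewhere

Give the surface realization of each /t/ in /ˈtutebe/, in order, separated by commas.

[d], [ɾ]

Occurrence 1 (position 1): immediately before a stressed vowel → [d].
Occurrence 2 (position 3): between a vowel and a following unstressed vowel → [ɾ].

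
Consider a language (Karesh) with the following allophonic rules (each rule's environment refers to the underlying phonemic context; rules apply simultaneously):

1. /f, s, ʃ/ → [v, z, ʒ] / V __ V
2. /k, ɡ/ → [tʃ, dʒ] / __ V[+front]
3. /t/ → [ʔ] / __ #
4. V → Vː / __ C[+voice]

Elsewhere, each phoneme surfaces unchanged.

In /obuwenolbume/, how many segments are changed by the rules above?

5

Segments that undergo a rule: /o/ → [oː] (rule 4); /u/ → [uː] (rule 4); /e/ → [eː] (rule 4); /o/ → [oː] (rule 4); /u/ → [uː] (rule 4).
All other segments surface unchanged.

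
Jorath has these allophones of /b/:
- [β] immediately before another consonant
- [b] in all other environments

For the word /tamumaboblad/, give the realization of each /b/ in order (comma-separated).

[b], [β]

Occurrence 1 (position 7): no conditioning environment matches → elsewhere allophone [b].
Occurrence 2 (position 9): immediately before another consonant → [β].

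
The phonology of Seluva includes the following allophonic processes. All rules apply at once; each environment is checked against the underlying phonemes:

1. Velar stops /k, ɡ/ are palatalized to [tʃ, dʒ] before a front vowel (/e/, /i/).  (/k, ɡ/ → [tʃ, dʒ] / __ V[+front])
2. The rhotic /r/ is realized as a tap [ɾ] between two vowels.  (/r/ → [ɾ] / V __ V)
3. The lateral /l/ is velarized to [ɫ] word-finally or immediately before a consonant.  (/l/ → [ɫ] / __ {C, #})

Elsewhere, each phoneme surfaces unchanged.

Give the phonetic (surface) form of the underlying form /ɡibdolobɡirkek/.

[dʒibdolobdʒirtʃek]

/ɡ/ (word-initial) occurs before a front vowel → [dʒ] by rule 1.
/i/ stays [i].
/b/ (between /i/ and /d/): no rule targets it → [b].
/d/ (between /b/ and /o/) is unaffected → [d].
/o/ — not in any rule's target class → [o].
/l/ (between /o/ and /o/) is in the target of rule 3 but the environment (word-finally or immediately before a consonant) is not met → [l].
/o/ — not in any rule's target class → [o].
/b/ (between /o/ and /ɡ/): no rule targets it → [b].
/ɡ/ meets the environment for rule 1 (before a front vowel) → [dʒ].
/i/ (between /ɡ/ and /r/) is unaffected → [i].
/r/ (between /i/ and /k/) fails the environment for rule 2, so it stays [r].
/k/ (between /r/ and /e/): before a front vowel, so rule 1 applies → [tʃ].
/e/ stays [e].
/k/ (word-final) fails the environment for rule 1, so it stays [k].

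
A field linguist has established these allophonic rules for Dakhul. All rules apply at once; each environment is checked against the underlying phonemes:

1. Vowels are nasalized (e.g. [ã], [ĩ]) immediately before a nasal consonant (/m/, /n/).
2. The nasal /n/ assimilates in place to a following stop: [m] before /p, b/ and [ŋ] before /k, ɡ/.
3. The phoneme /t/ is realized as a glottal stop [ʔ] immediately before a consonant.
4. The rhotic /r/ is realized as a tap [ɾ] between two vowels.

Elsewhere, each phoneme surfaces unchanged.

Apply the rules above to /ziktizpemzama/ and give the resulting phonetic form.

[ziktizpẽmzãma]

/i/ (between /z/ and /k/) is in the target of rule 1 but the environment (before a nasal consonant) is not met → [i].
/t/ (between /k/ and /i/) fails the environment for rule 3, so it stays [t].
/i/ (between /t/ and /z/): rule 1 targets it, but not before a nasal consonant → unchanged [i].
/e/ — between /p/ and /m/, before a nasal consonant — surfaces as [ẽ] (rule 1).
/a/ (between /z/ and /m/): before a nasal consonant, so rule 1 applies → [ã].
/a/ (word-final) is in the target of rule 1 but the environment (before a nasal consonant) is not met → [a].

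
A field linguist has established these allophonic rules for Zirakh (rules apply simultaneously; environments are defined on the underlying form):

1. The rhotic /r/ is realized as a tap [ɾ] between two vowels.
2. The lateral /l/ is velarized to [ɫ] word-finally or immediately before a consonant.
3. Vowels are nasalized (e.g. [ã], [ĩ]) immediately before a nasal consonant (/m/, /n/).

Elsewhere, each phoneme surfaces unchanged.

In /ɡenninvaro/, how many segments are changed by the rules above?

3

Segments that undergo a rule: /e/ → [ẽ] (rule 3); /i/ → [ĩ] (rule 3); /r/ → [ɾ] (rule 1).
All other segments surface unchanged.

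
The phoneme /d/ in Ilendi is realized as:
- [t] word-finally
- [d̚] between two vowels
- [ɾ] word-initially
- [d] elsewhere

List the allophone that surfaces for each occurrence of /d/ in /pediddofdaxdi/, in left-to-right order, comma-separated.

[d̚], [d], [d], [d], [d]

Occurrence 1 (position 3): between two vowels → [d̚].
Occurrence 2 (position 5): no conditioning environment matches → elsewhere allophone [d].
Occurrence 3 (position 6): no conditioning environment matches → elsewhere allophone [d].
Occurrence 4 (position 9): no conditioning environment matches → elsewhere allophone [d].
Occurrence 5 (position 12): no conditioning environment matches → elsewhere allophone [d].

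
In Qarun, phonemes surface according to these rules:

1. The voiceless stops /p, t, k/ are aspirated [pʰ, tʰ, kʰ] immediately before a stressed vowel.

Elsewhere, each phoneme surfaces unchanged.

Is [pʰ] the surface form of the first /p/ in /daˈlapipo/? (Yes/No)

No

/p/ (between /a/ and /i/) fails the environment for rule 1, so it stays [p].
The actual realization is [p], not [pʰ].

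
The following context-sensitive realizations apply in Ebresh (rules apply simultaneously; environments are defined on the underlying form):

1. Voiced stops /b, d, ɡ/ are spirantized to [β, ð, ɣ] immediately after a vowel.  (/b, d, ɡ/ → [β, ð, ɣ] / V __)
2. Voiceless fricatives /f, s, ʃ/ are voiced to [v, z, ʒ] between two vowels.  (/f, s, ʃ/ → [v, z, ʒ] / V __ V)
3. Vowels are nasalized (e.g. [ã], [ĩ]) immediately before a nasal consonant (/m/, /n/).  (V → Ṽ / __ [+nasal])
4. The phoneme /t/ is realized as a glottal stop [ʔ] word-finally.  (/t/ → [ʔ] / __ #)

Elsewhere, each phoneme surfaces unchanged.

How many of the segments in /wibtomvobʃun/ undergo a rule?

4

Segments that undergo a rule: /b/ → [β] (rule 1); /o/ → [õ] (rule 3); /b/ → [β] (rule 1); /u/ → [ũ] (rule 3).
All other segments surface unchanged.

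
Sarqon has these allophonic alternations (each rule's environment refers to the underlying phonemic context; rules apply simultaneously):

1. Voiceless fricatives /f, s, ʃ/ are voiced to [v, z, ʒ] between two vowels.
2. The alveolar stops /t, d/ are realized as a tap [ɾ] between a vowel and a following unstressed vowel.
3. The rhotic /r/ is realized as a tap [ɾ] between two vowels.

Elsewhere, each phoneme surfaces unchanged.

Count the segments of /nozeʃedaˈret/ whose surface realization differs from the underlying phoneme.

3

Segments that undergo a rule: /ʃ/ → [ʒ] (rule 1); /d/ → [ɾ] (rule 2); /r/ → [ɾ] (rule 3).
All other segments surface unchanged.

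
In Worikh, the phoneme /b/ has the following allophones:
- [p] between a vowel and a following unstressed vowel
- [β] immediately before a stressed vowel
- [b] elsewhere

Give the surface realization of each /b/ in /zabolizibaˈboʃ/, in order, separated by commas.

Occurrence 1 (position 3): between a vowel and a following unstressed vowel → [p].
Occurrence 2 (position 9): between a vowel and a following unstressed vowel → [p].
Occurrence 3 (position 11): immediately before a stressed vowel → [β].

[p], [p], [β]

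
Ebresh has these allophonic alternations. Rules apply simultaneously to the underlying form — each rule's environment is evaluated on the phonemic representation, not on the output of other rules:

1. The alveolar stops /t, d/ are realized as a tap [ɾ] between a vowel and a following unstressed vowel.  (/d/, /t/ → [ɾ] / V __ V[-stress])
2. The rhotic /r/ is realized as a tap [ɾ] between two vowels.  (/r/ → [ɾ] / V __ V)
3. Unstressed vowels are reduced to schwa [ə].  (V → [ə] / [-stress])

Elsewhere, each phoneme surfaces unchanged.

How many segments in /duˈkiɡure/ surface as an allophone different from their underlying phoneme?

4

Segments that undergo a rule: /u/ → [ə] (rule 3); /u/ → [ə] (rule 3); /r/ → [ɾ] (rule 2); /e/ → [ə] (rule 3).
All other segments surface unchanged.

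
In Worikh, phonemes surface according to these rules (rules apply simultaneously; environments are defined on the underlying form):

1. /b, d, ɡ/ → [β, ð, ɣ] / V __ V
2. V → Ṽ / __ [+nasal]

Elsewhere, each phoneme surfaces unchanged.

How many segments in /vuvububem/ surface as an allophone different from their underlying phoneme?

3

Segments that undergo a rule: /b/ → [β] (rule 1); /b/ → [β] (rule 1); /e/ → [ẽ] (rule 2).
All other segments surface unchanged.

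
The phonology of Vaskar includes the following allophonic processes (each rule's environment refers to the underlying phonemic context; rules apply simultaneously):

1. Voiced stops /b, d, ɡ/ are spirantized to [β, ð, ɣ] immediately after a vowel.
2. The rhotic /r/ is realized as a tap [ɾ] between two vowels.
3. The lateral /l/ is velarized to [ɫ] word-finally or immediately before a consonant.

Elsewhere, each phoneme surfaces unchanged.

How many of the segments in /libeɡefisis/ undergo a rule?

2

Segments that undergo a rule: /b/ → [β] (rule 1); /ɡ/ → [ɣ] (rule 1).
All other segments surface unchanged.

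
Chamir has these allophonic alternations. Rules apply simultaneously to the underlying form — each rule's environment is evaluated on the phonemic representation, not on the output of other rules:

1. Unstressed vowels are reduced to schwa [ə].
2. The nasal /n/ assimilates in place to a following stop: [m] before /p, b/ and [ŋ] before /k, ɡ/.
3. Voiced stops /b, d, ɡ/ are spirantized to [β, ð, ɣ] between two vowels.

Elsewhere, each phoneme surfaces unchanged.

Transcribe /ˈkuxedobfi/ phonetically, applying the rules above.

/u/ (between /k/ and /x/): rule 1 targets it, but not in an unstressed syllable → unchanged [u].
/e/ meets the environment for rule 1 (in an unstressed syllable) → [ə].
Rule 3 applies to /d/ (between /e/ and /o/: between two vowels) → [ð].
/o/ meets the environment for rule 1 (in an unstressed syllable) → [ə].
/b/ (between /o/ and /f/): rule 3 targets it, but not between two vowels → unchanged [b].
/i/ — word-final, in an unstressed syllable — surfaces as [ə] (rule 1).

[ˈkuxəðəbfə]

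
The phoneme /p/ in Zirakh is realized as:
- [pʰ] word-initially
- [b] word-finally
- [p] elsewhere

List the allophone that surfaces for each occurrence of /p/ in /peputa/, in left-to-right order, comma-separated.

[pʰ], [p]

Occurrence 1 (position 1): word-initially → [pʰ].
Occurrence 2 (position 3): no conditioning environment matches → elsewhere allophone [p].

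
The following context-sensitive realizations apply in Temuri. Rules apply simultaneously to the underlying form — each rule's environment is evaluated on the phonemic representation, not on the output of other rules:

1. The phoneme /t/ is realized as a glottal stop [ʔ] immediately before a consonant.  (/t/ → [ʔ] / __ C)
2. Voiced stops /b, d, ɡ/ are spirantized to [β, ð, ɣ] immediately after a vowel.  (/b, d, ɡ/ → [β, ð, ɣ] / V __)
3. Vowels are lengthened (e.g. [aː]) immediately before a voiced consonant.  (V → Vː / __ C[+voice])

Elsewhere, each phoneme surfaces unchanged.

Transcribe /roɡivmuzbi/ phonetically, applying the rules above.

/r/ (word-initial): no rule targets it → [r].
/o/ (between /r/ and /ɡ/): before a voiced consonant, so rule 3 applies → [oː].
/ɡ/ (between /o/ and /i/): immediately after a vowel, so rule 2 applies → [ɣ].
Rule 3 applies to /i/ (between /ɡ/ and /v/: before a voiced consonant) → [iː].
/v/ (between /i/ and /m/) is unaffected → [v].
/m/ stays [m].
Rule 3 applies to /u/ (between /m/ and /z/: before a voiced consonant) → [uː].
/z/ stays [z].
/b/ (between /z/ and /i/): rule 2 targets it, but not immediately after a vowel → unchanged [b].
/i/ (word-final): rule 3 targets it, but not before a voiced consonant → unchanged [i].

[roːɣiːvmuːzbi]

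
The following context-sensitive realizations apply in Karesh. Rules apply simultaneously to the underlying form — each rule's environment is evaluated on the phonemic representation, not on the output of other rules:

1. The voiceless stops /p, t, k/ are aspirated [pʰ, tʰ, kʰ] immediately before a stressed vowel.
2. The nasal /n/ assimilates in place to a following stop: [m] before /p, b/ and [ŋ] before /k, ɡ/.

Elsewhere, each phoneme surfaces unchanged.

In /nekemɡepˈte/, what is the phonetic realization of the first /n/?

[n]

/n/ (word-initial) fails the environment for rule 2, so it stays [n].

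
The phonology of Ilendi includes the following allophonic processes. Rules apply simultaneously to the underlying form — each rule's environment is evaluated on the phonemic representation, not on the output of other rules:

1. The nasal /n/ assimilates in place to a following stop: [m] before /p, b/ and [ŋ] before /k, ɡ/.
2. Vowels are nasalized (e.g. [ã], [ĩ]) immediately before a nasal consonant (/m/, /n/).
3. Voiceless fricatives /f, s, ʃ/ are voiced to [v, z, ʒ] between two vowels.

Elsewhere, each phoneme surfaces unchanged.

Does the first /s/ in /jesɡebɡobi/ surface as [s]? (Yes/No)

Yes

/s/ (between /e/ and /ɡ/) fails the environment for rule 3, so it stays [s].
The actual realization is [s], which matches [s].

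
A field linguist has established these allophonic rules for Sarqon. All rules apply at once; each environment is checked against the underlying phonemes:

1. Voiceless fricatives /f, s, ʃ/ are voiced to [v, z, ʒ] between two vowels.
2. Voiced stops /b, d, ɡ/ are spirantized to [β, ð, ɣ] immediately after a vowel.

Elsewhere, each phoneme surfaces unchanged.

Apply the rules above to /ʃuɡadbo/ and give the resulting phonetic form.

[ʃuɣaðbo]

/ʃ/ (word-initial) fails the environment for rule 1, so it stays [ʃ].
/u/ (between /ʃ/ and /ɡ/) is unaffected → [u].
/ɡ/ (between /u/ and /a/): immediately after a vowel, so rule 2 applies → [ɣ].
/a/ (between /ɡ/ and /d/) is unaffected → [a].
Rule 2 applies to /d/ (between /a/ and /b/: immediately after a vowel) → [ð].
/b/ (between /d/ and /o/): rule 2 targets it, but not immediately after a vowel → unchanged [b].
/o/ stays [o].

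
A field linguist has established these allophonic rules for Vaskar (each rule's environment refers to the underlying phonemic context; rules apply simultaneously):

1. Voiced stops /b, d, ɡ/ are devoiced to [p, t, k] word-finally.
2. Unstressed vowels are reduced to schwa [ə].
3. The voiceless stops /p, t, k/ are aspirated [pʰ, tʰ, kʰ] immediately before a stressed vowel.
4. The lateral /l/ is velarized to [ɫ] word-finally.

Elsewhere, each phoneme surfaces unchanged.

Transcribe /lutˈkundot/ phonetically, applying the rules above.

[lətˈkʰundət]

/l/ (word-initial): rule 4 targets it, but not word-finally → unchanged [l].
/u/ (between /l/ and /t/) occurs in an unstressed syllable → [ə] by rule 2.
/t/ (between /u/ and /k/) fails the environment for rule 3, so it stays [t].
/k/ — between /t/ and /u/, immediately before a stressed vowel — surfaces as [kʰ] (rule 3).
/u/ (between /k/ and /n/): rule 2 targets it, but not in an unstressed syllable → unchanged [u].
/d/ (between /n/ and /o/): rule 1 targets it, but not word-finally → unchanged [d].
/o/ meets the environment for rule 2 (in an unstressed syllable) → [ə].
/t/ (word-final): rule 3 targets it, but not immediately before a stressed vowel → unchanged [t].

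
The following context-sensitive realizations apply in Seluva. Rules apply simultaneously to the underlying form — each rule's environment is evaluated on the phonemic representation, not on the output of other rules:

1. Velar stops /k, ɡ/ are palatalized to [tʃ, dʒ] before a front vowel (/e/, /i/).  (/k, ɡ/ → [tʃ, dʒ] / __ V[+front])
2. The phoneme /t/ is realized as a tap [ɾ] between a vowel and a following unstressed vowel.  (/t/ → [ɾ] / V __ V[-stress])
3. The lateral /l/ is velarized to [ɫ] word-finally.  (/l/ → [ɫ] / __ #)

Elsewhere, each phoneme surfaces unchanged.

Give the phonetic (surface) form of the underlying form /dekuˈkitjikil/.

/d/ (word-initial): no rule targets it → [d].
/e/ (between /d/ and /k/): no rule targets it → [e].
/k/ (between /e/ and /u/): rule 1 targets it, but not before a front vowel → unchanged [k].
/u/ stays [u].
/k/ — between /u/ and /i/, before a front vowel — surfaces as [tʃ] (rule 1).
/i/ stays [i].
/t/ (between /i/ and /j/): rule 2 targets it, but not between a vowel and a following unstressed vowel → unchanged [t].
/j/ (between /t/ and /i/) is unaffected → [j].
/i/ — not in any rule's target class → [i].
/k/ — between /i/ and /i/, before a front vowel — surfaces as [tʃ] (rule 1).
/i/ (between /k/ and /l/): no rule targets it → [i].
Rule 3 applies to /l/ (word-final: word-finally) → [ɫ].

[dekuˈtʃitjitʃiɫ]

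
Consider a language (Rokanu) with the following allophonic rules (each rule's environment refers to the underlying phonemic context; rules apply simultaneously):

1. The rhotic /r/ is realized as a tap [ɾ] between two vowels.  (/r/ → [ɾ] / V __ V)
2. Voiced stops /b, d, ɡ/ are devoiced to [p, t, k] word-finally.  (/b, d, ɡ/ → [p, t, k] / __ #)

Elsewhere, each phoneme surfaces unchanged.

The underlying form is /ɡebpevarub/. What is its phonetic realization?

[ɡebpevaɾup]

/ɡ/ (word-initial): rule 2 targets it, but not word-finally → unchanged [ɡ].
/b/ — between /e/ and /p/; rule 2 does not apply here → [b].
/r/ meets the environment for rule 1 (between two vowels) → [ɾ].
Rule 2 applies to /b/ (word-final: word-finally) → [p].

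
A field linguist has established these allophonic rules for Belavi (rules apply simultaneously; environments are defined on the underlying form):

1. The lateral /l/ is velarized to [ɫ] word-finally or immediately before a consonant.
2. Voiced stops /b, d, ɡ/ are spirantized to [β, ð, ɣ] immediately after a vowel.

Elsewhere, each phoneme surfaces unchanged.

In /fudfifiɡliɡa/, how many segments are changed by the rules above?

3

Segments that undergo a rule: /d/ → [ð] (rule 2); /ɡ/ → [ɣ] (rule 2); /ɡ/ → [ɣ] (rule 2).
All other segments surface unchanged.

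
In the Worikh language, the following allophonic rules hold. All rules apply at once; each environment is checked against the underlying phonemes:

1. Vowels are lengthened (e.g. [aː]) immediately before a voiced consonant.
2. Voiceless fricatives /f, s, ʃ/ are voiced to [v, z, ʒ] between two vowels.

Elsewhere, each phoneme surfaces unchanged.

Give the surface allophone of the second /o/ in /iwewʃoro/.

/o/ — word-final; rule 1 does not apply here → [o].

[o]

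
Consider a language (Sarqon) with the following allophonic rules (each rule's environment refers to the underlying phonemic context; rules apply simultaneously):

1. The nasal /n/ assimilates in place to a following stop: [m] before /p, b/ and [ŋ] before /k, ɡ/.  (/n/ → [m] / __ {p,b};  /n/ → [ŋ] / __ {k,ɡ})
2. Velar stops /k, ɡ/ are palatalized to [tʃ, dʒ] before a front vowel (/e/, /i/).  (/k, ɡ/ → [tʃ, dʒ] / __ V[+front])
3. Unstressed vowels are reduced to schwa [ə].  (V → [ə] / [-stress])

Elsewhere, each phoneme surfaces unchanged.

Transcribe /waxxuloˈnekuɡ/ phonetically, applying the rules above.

/a/ (between /w/ and /x/): in an unstressed syllable, so rule 3 applies → [ə].
Rule 3 applies to /u/ (between /x/ and /l/: in an unstressed syllable) → [ə].
/o/ (between /l/ and /n/) occurs in an unstressed syllable → [ə] by rule 3.
/n/ (between /o/ and /e/) fails the environment for rule 1, so it stays [n].
/e/ — between /n/ and /k/; rule 3 does not apply here → [e].
/k/ (between /e/ and /u/): rule 2 targets it, but not before a front vowel → unchanged [k].
/u/ (between /k/ and /ɡ/): in an unstressed syllable, so rule 3 applies → [ə].
/ɡ/ (word-final) fails the environment for rule 2, so it stays [ɡ].

[wəxxələˈnekəɡ]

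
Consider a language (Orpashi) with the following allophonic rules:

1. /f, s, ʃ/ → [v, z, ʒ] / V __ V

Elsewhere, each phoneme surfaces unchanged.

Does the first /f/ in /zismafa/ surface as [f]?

Rule 1 applies to /f/ (between /a/ and /a/: between two vowels) → [v].
The actual realization is [v], not [f].

No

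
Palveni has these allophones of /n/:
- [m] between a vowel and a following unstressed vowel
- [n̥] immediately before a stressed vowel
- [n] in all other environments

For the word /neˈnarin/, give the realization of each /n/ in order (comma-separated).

Occurrence 1 (position 1): no conditioning environment matches → elsewhere allophone [n].
Occurrence 2 (position 3): immediately before a stressed vowel → [n̥].
Occurrence 3 (position 7): no conditioning environment matches → elsewhere allophone [n].

[n], [n̥], [n]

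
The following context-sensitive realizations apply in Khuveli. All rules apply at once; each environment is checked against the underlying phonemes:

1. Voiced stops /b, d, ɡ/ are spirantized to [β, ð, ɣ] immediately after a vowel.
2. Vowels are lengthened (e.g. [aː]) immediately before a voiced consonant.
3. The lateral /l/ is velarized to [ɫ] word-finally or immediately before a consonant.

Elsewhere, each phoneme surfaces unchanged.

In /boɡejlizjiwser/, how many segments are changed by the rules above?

Segments that undergo a rule: /o/ → [oː] (rule 2); /ɡ/ → [ɣ] (rule 1); /e/ → [eː] (rule 2); /i/ → [iː] (rule 2); /i/ → [iː] (rule 2); /e/ → [eː] (rule 2).
All other segments surface unchanged.

6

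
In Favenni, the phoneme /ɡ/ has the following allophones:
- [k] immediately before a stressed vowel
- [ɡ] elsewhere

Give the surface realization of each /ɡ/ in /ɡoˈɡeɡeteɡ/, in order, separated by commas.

[ɡ], [k], [ɡ], [ɡ]

Occurrence 1 (position 1): no conditioning environment matches → elsewhere allophone [ɡ].
Occurrence 2 (position 3): immediately before a stressed vowel → [k].
Occurrence 3 (position 5): no conditioning environment matches → elsewhere allophone [ɡ].
Occurrence 4 (position 9): no conditioning environment matches → elsewhere allophone [ɡ].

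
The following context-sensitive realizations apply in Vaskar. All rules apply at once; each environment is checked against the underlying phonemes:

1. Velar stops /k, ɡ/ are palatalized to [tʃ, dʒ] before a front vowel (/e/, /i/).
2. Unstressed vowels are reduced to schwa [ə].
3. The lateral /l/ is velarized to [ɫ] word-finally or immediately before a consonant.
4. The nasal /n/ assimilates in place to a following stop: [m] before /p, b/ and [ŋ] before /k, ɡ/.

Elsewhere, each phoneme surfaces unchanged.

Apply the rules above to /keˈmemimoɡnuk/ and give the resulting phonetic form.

[tʃəˈmeməməɡnək]

/k/ meets the environment for rule 1 (before a front vowel) → [tʃ].
/e/ meets the environment for rule 2 (in an unstressed syllable) → [ə].
/m/ (between /e/ and /e/) is unaffected → [m].
/e/ (between /m/ and /m/) fails the environment for rule 2, so it stays [e].
/m/ stays [m].
/i/ (between /m/ and /m/) occurs in an unstressed syllable → [ə] by rule 2.
/m/ stays [m].
/o/ meets the environment for rule 2 (in an unstressed syllable) → [ə].
/ɡ/ (between /o/ and /n/) fails the environment for rule 1, so it stays [ɡ].
/n/ (between /ɡ/ and /u/) is in the target of rule 4 but the environment (before a labial or velar stop) is not met → [n].
Rule 2 applies to /u/ (between /n/ and /k/: in an unstressed syllable) → [ə].
/k/ — word-final; rule 1 does not apply here → [k].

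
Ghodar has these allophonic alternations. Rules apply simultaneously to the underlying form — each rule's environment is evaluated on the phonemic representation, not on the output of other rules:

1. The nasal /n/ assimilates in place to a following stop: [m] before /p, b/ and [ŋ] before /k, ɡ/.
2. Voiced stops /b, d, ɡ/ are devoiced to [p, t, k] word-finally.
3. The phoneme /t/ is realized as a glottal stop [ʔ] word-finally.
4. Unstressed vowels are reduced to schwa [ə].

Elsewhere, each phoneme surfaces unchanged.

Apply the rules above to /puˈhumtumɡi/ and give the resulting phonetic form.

/p/ stays [p].
/u/ (between /p/ and /h/) occurs in an unstressed syllable → [ə] by rule 4.
/h/ (between /u/ and /u/) is unaffected → [h].
/u/ — between /h/ and /m/; rule 4 does not apply here → [u].
/m/ — not in any rule's target class → [m].
/t/ (between /m/ and /u/): rule 3 targets it, but not word-finally → unchanged [t].
Rule 4 applies to /u/ (between /t/ and /m/: in an unstressed syllable) → [ə].
/m/ stays [m].
/ɡ/ — between /m/ and /i/; rule 2 does not apply here → [ɡ].
Rule 4 applies to /i/ (word-final: in an unstressed syllable) → [ə].

[pəˈhumtəmɡə]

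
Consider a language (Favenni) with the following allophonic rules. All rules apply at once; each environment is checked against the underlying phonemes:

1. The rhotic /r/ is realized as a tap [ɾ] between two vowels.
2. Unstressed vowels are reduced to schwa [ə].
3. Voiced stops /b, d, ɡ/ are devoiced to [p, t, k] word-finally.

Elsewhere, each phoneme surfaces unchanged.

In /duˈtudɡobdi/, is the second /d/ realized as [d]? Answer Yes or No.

/d/ (between /u/ and /ɡ/): rule 3 targets it, but not word-finally → unchanged [d].
The actual realization is [d], which matches [d].

Yes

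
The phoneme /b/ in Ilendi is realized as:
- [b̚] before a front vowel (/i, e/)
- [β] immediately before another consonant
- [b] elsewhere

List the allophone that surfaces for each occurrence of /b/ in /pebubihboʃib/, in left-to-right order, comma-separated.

Occurrence 1 (position 3): no conditioning environment matches → elsewhere allophone [b].
Occurrence 2 (position 5): before a front vowel (/i, e/) → [b̚].
Occurrence 3 (position 8): no conditioning environment matches → elsewhere allophone [b].
Occurrence 4 (position 12): no conditioning environment matches → elsewhere allophone [b].

[b], [b̚], [b], [b]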